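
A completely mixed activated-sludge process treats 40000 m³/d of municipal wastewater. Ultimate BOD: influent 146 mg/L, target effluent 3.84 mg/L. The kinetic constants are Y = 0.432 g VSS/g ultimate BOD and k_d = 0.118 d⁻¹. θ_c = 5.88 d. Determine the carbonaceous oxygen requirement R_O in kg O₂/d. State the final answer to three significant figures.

Correct the yield for decay: Y_obs = Y/(1 + k_d θ_c) = 0.432 / (1 + 0.118 × 5.88) = 0.432 / 1.694 = 0.2550.
Substrate removed = Q·(S₀ − S) = 40000 m³/d × (146 − 3.84) g/m³ = 5.69×10^6 g/d = 5686 kg/d.
P_X = Y_obs·Q·(S₀ − S) = 0.2550 × 5686 = 1450 kg VSS/d.
Carbonaceous O₂ demand = substrate oxidised − cell-mass equivalent = 5686 − 1.42 × 1450 = 3627 kg O₂/d.

R_O ≈ 3630 kg O₂/d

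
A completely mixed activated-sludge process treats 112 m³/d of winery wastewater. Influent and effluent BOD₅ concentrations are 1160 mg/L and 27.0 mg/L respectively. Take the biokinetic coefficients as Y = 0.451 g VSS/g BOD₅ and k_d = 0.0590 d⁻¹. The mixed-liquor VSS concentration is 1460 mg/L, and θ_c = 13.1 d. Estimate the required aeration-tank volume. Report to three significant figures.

V ≈ 290 m³

Rearranging the biomass balance for a CMAS with decay, V = Y·Q·ΔS·θ_c / [X·(1+k_d θ_c)] = 0.451 × 112 × (1160 − 27.0) × 13.1 / [1460 × (1 + 0.0590 × 13.1)] = 7.5×10^5 / 2588 = 289.6 m³.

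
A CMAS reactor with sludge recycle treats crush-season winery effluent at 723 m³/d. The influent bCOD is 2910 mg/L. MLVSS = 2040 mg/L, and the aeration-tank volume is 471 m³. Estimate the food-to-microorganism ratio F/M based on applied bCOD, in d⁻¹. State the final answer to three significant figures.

F/M = Q·S₀ / (V·X) = 723 × 2910 / (471.0 × 2040) = 2.190 g bCOD·(g VSS·d)⁻¹.

F/M ≈ 2.19 d⁻¹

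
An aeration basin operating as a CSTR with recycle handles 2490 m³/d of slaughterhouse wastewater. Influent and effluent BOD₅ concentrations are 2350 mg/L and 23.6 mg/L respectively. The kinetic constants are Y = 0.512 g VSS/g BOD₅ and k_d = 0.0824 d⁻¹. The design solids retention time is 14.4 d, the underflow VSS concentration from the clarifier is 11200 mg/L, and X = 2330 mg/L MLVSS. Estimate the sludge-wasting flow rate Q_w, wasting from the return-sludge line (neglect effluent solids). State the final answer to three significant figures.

Q_w ≈ 121 m³/d

Rearranging the biomass balance for a CMAS with decay, V = Y·Q·ΔS·θ_c / [X·(1+k_d θ_c)] = 0.512 × 2490 × (2350 − 23.6) × 14.4 / [2330 × (1 + 0.0824 × 14.4)] = 4.27×10^7 / 5095 = 8383 m³.
Wasting from the return line (neglecting effluent solids): Q_w = V·X / (θ_c·X_r) = 8383 × 2330 / (14.4 × 11200) = 121.1 m³/d.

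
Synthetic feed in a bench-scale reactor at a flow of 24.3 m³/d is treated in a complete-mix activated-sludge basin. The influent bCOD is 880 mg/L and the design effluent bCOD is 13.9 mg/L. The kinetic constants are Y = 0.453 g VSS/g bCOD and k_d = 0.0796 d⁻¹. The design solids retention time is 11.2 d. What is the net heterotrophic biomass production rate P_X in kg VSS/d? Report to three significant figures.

Correct the yield for decay: Y_obs = Y/(1 + k_d θ_c) = 0.453 / (1 + 0.0796 × 11.2) = 0.453 / 1.892 = 0.2395.
ΔS = 880 − 13.9 = 866.1 mg/L, so the substrate removal rate is 24.3 × 866.1/1000 = 21.05 kg bCOD/d.
P_X = Y_obs · Q(S₀ − S) = 0.2395 × 21.05 = 5.040 kg VSS/d.

P_X ≈ 5.04 kg VSS/d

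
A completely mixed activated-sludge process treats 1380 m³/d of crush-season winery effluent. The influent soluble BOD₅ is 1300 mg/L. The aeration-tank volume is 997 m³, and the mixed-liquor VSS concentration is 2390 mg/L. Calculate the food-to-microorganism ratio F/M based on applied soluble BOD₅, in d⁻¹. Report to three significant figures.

F/M = Q·S₀ / (V·X) = 1380 × 1300 / (997.0 × 2390) = 0.7529 g soluble BOD₅·(g VSS·d)⁻¹.

F/M ≈ 0.753 d⁻¹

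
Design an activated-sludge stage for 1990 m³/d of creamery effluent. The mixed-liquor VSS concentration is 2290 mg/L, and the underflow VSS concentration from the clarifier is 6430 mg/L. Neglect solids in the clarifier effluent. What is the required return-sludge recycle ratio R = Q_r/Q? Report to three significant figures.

R = Q_r/Q = X/(X_r − X) = 2290 / (6430 − 2290) = 0.5531.

R ≈ 0.553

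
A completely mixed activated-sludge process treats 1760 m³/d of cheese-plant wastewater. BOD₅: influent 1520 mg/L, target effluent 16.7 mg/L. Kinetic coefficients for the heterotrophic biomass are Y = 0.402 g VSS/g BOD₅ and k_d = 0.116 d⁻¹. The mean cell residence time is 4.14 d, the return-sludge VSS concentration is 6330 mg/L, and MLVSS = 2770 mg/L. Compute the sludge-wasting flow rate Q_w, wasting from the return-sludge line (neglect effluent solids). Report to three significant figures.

Steady-state biomass mass balance: V·X·(1 + k_d·θ_c) = Y·Q·(S₀ − S)·θ_c, so V = 0.402 × 1760 × (1520 − 16.7) × 4.14 / [2770 × (1 + 0.116 × 4.14)] = 4.4×10^6 / 4100 = 1074 m³.
Wasting from the return line (neglecting effluent solids): Q_w = V·X / (θ_c·X_r) = 1074 × 2770 / (4.14 × 6330) = 113.5 m³/d.

Q_w ≈ 114 m³/d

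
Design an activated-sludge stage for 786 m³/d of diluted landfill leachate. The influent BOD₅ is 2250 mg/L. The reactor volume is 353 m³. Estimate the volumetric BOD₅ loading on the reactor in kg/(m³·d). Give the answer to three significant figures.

Volumetric loading L_v = Q·S₀ / V = 786 × 2250 g/m³ / 353.0 m³ = 5010 g/(m³·d) = 5.010 kg BOD₅/(m³·d).

L_v ≈ 5.01 kg BOD₅/(m³·d)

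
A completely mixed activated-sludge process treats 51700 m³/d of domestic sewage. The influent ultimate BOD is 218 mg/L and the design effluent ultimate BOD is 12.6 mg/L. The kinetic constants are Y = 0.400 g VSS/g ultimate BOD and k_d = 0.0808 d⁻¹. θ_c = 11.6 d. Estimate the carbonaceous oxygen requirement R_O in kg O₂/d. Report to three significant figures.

Y_obs = Y / (1 + k_d θ_c) = 0.400 / (1 + 0.0808 × 11.6) = 0.400 / 1.937 = 0.2065.
Substrate removed = Q·(S₀ − S) = 51700 m³/d × (218 − 12.6) g/m³ = 1.06×10^7 g/d = 10619 kg/d.
Net sludge production P_X = 0.2065 × 10619 = 2193 kg VSS/d.
R_O = Q·(S₀ − S) − 1.42·P_X = 10619 − 1.42 × 2193 = 7506 kg O₂/d.

R_O ≈ 7510 kg O₂/d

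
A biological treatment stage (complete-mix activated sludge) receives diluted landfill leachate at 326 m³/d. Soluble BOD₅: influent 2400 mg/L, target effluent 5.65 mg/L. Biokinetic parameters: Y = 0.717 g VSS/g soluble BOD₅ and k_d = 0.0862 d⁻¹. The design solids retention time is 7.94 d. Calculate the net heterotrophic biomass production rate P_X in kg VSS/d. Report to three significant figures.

P_X ≈ 332 kg VSS/d

Observed yield with endogenous decay: Y_obs = Y / (1 + k_d·θ_c) = 0.717 / (1 + 0.0862 × 7.94) = 0.717 / 1.684 = 0.4257 g VSS/g soluble BOD₅.
Q·(S₀ − S) = 326 × (2400 − 5.65) × 10⁻³ = 780.6 kg/d removed.
P_X = Y_obs · Q(S₀ − S) = 0.4257 × 780.6 = 332.3 kg VSS/d.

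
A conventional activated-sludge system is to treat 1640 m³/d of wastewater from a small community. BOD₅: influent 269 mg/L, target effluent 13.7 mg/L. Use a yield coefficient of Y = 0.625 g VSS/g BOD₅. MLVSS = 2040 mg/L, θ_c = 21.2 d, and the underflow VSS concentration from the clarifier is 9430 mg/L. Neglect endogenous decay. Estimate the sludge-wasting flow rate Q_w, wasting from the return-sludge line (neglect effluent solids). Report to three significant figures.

Biomass mass balance (decay neglected): V·X = Y·Q·(S₀ − S)·θ_c, so V = 0.625 × 1640 × (269 − 13.7) × 21.2 / 2040 = 2719 m³.
Wasting from the return line (neglecting effluent solids): Q_w = V·X / (θ_c·X_r) = 2719 × 2040 / (21.2 × 9430) = 27.75 m³/d.

Q_w ≈ 27.8 m³/d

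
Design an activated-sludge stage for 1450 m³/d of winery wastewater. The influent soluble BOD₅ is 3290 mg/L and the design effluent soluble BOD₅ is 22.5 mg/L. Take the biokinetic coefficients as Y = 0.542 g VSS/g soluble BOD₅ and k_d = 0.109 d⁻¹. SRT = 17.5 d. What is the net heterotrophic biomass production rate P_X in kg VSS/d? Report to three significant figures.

P_X ≈ 883 kg VSS/d

Observed yield with endogenous decay: Y_obs = Y / (1 + k_d·θ_c) = 0.542 / (1 + 0.109 × 17.5) = 0.542 / 2.907 = 0.1864 g VSS/g soluble BOD₅.
ΔS = 3290 − 22.5 = 3268 mg/L, so the substrate removal rate is 1450 × 3268/1000 = 4738 kg soluble BOD₅/d.
P_X = Y_obs · Q(S₀ − S) = 0.1864 × 4738 = 883.2 kg VSS/d.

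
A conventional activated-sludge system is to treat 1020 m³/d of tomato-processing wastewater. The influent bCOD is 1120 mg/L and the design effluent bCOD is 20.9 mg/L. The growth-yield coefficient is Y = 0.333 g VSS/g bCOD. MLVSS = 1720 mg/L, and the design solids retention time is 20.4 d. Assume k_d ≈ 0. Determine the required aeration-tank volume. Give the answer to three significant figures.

V·X = Y·Q·ΔS·θ_c gives V = 0.333 × 1020 × (1120 − 20.9) × 20.4 / 1720 = 4428 m³.

V ≈ 4430 m³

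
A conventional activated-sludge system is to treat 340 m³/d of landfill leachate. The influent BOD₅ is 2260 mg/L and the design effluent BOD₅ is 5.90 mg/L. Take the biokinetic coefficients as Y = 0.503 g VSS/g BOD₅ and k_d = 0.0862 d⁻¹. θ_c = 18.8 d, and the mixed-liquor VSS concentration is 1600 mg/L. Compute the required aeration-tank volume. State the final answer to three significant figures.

Rearranging the biomass balance for a CMAS with decay, V = Y·Q·ΔS·θ_c / [X·(1+k_d θ_c)] = 0.503 × 340 × (2260 − 5.90) × 18.8 / [1600 × (1 + 0.0862 × 18.8)] = 7.25×10^6 / 4193 = 1728 m³.

V ≈ 1730 m³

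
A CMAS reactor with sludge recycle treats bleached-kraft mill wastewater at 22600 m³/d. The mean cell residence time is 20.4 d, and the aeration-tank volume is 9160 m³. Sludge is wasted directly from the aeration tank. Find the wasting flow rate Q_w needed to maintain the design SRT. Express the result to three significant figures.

Q_w ≈ 449 m³/d

With mixed-liquor wasting, θ_c = V/Q_w, so Q_w = V/θ_c = 9160/20.4 = 449.0 m³/d.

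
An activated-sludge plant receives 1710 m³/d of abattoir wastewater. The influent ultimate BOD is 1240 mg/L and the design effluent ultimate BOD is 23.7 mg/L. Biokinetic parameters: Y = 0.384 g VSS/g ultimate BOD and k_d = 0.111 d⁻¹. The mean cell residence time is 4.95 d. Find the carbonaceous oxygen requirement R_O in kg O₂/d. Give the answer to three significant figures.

Observed yield with endogenous decay: Y_obs = Y / (1 + k_d·θ_c) = 0.384 / (1 + 0.111 × 4.95) = 0.384 / 1.549 = 0.2478 g VSS/g ultimate BOD.
Substrate removed = Q·(S₀ − S) = 1710 m³/d × (1240 − 23.7) g/m³ = 2.08×10^6 g/d = 2080 kg/d.
Net sludge production P_X = 0.2478 × 2080 = 515.5 kg VSS/d.
R_O = Q·ΔS − 1.42 P_X = 2080 − 731.9 = 1348 kg O₂/d.

R_O ≈ 1350 kg O₂/d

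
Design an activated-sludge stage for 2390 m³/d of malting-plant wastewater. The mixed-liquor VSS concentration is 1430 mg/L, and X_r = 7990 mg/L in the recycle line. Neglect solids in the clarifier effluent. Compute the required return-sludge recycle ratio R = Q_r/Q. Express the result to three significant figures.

Mass balance around the secondary clarifier (neglecting effluent solids): R = X / (X_r − X) = 1430 / (7990 − 1430) = 0.2180.

R ≈ 0.218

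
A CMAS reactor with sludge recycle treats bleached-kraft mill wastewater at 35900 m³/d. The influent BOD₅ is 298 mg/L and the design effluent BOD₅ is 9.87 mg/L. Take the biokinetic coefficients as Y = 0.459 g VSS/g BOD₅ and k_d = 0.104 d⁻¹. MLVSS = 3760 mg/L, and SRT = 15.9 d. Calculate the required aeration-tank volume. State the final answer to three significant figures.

Steady-state biomass mass balance: V·X·(1 + k_d·θ_c) = Y·Q·(S₀ − S)·θ_c, so V = 0.459 × 35900 × (298 − 9.87) × 15.9 / [3760 × (1 + 0.104 × 15.9)] = 7.55×10^7 / 9978 = 7566 m³.

V ≈ 7570 m³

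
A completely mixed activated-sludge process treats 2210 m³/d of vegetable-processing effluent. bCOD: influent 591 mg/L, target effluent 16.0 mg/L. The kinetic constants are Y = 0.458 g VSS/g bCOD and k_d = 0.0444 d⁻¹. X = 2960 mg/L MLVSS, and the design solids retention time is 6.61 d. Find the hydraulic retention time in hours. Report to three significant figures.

Rearranging the biomass balance for a CMAS with decay, V = Y·Q·ΔS·θ_c / [X·(1+k_d θ_c)] = 0.458 × 2210 × (591 − 16.0) × 6.61 / [2960 × (1 + 0.0444 × 6.61)] = 3.85×10^6 / 3829 = 1005 m³.
Hydraulic retention time τ = V/Q = 1005 / 2210 = 0.4547 d = 10.91 h.

τ ≈ 10.9 h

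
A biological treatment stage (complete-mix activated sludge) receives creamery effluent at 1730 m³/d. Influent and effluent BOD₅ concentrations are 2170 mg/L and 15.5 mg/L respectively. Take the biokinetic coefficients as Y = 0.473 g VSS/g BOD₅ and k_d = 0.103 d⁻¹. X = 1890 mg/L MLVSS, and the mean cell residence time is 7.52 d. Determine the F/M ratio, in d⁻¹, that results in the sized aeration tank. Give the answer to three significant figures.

From the SRT design equation V = Y Q (S₀−S) θ_c / [X (1 + k_d θ_c)] = 0.473 × 1730 × (2170 − 15.5) × 7.52 / [1890 × (1 + 0.103 × 7.52)] = 1.33×10^7 / 3354 = 3953 m³.
F/M = applied load / biomass = Q·S₀/(V·X) = 1730 × 2170 / (3953 × 1890) = 0.5025 d⁻¹.

F/M ≈ 0.502 d⁻¹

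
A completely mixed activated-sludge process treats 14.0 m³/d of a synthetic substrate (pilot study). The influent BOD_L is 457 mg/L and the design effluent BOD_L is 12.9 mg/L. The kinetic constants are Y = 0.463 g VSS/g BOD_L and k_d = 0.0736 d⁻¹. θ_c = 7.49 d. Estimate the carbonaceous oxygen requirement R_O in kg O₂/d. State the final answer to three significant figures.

Observed yield with endogenous decay: Y_obs = Y / (1 + k_d·θ_c) = 0.463 / (1 + 0.0736 × 7.49) = 0.463 / 1.551 = 0.2985 g VSS/g BOD_L.
Substrate removed = Q·(S₀ − S) = 14.0 m³/d × (457 − 12.9) g/m³ = 6.22×10^3 g/d = 6.217 kg/d.
P_X = Y_obs·Q·(S₀ − S) = 0.2985 × 6.217 = 1.856 kg VSS/d.
Carbonaceous O₂ demand = substrate oxidised − cell-mass equivalent = 6.217 − 1.42 × 1.856 = 3.582 kg O₂/d.

R_O ≈ 3.58 kg O₂/d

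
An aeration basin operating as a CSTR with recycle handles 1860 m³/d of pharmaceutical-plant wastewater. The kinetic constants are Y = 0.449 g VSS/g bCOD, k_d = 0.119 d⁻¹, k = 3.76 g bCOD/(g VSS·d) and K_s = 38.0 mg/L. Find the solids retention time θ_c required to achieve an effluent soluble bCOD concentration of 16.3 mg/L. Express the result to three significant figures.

At the target effluent, Y k S/(K_s+S) = 0.449×3.76×16.3/54.30 = 0.5068 d⁻¹.
1/θ_c = 0.5068 − 0.119 = 0.3878 d⁻¹, so θ_c = 2.579 d.

θ_c ≈ 2.58 d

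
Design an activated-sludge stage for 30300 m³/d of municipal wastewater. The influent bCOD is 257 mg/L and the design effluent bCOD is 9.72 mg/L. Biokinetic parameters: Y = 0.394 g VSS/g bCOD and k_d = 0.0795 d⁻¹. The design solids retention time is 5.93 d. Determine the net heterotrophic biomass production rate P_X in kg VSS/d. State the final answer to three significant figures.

P_X ≈ 2010 kg VSS/d

Correct the yield for decay: Y_obs = Y/(1 + k_d θ_c) = 0.394 / (1 + 0.0795 × 5.93) = 0.394 / 1.471 = 0.2678.
Q·(S₀ − S) = 30300 × (257 − 9.72) × 10⁻³ = 7493 kg/d removed.
So the net sludge growth is P_X = 0.2678 × 7493 = 2006 kg VSS/d.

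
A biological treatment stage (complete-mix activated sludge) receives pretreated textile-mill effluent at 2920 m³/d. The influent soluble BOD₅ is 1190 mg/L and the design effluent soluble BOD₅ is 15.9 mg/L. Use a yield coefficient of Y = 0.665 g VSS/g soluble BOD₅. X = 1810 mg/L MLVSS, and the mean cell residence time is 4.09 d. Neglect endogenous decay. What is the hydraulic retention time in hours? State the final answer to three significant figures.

With k_d = 0 the design equation reduces to V = Y Q (S₀−S) θ_c / X = 0.665 × 2920 × (1190 − 15.9) × 4.09 / 1810 = 5152 m³.
τ = V/Q = 5152/2920 = 1.764 d, or 42.34 h.

τ ≈ 42.3 h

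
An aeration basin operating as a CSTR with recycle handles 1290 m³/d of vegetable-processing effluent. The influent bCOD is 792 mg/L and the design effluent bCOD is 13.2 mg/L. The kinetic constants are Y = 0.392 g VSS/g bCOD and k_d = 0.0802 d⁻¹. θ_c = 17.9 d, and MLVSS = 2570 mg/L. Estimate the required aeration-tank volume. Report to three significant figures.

From the SRT design equation V = Y Q (S₀−S) θ_c / [X (1 + k_d θ_c)] = 0.392 × 1290 × (792 − 13.2) × 17.9 / [2570 × (1 + 0.0802 × 17.9)] = 7.05×10^6 / 6259 = 1126 m³.

V ≈ 1130 m³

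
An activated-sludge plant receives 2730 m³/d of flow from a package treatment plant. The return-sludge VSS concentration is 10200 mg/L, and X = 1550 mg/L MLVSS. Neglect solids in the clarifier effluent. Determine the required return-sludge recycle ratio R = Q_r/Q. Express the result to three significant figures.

R ≈ 0.179

R = Q_r/Q = X/(X_r − X) = 1550 / (10200 − 1550) = 0.1792.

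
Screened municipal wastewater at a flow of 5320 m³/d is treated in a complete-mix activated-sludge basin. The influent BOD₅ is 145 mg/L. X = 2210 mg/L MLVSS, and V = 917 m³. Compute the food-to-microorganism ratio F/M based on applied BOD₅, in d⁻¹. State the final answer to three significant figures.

F/M = Q·S₀ / (V·X) = 5320 × 145 / (917.0 × 2210) = 0.3806 g BOD₅·(g VSS·d)⁻¹.

F/M ≈ 0.381 d⁻¹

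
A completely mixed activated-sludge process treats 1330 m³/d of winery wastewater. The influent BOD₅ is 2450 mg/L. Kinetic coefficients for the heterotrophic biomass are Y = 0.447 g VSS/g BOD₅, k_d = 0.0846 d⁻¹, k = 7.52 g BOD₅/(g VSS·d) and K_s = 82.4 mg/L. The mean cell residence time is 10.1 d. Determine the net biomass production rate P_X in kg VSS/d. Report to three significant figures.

For a completely mixed reactor with recycle the Lawrence–McCarty relation gives S = K_s·(1 + k_d·θ_c) / [θ_c·(Y·k − k_d) − 1] = 82.4 × (1 + 0.0846 × 10.1) / [10.1 × (0.447 × 7.52 − 0.0846) − 1] = 152.8 / 32.10 = 4.761 mg/L.
Correct the yield for decay: Y_obs = Y/(1 + k_d θ_c) = 0.447 / (1 + 0.0846 × 10.1) = 0.447 / 1.854 = 0.2410.
Mass of BOD₅ removed per day: Q(S₀ − S) = 1330 × 2445 g/m³ = 3252 kg/d.
Biomass produced: P_X = Y_obs·Q·ΔS = 0.2410 × 3252 ≈ 783.9 kg VSS/d.

P_X ≈ 784 kg VSS/d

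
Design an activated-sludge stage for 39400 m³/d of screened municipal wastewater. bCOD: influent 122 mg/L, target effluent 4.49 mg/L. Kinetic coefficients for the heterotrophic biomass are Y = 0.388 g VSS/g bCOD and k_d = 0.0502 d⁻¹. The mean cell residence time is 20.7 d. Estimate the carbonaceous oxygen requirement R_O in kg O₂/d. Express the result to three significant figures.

Y_obs = Y / (1 + k_d θ_c) = 0.388 / (1 + 0.0502 × 20.7) = 0.388 / 2.039 = 0.1903.
ΔS = 122 − 4.49 = 117.5 mg/L, so the substrate removal rate is 39400 × 117.5/1000 = 4630 kg bCOD/d.
Biomass synthesised: P_X = Y_obs × 4630 = 881.0 kg VSS/d.
R_O = Q·(S₀ − S) − 1.42·P_X = 4630 − 1.42 × 881.0 = 3379 kg O₂/d.

R_O ≈ 3380 kg O₂/d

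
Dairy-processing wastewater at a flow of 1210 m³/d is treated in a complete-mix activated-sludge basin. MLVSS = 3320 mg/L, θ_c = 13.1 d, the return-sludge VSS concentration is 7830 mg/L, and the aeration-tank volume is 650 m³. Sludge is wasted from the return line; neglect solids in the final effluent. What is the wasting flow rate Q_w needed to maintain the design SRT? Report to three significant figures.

Q_w = (V·X)/(θ_c X_r) = 650.0 × 3320 / (13.1 × 7830) = 21.04 m³/d.

Q_w ≈ 21.0 m³/d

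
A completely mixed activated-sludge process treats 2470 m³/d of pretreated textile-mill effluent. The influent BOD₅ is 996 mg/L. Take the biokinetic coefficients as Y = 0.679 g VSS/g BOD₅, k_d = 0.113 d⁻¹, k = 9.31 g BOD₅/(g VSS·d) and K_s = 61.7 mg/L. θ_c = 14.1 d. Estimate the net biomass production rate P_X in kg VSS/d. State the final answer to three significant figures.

For a completely mixed reactor with recycle the Lawrence–McCarty relation gives S = K_s·(1 + k_d·θ_c) / [θ_c·(Y·k − k_d) − 1] = 61.7 × (1 + 0.113 × 14.1) / [14.1 × (0.679 × 9.31 − 0.113) − 1] = 160.0 / 86.54 = 1.849 mg/L.
The observed yield is Y_obs = Y/(1 + k_d·θ_c) = 0.679 / (1 + 0.113 × 14.1) = 0.679 / 2.593 = 0.2618 g VSS per g BOD₅ removed.
Mass of BOD₅ removed per day: Q(S₀ − S) = 2470 × 994.1 g/m³ = 2456 kg/d.
P_X = Y_obs · Q(S₀ − S) = 0.2618 × 2456 = 642.9 kg VSS/d.

P_X ≈ 643 kg VSS/d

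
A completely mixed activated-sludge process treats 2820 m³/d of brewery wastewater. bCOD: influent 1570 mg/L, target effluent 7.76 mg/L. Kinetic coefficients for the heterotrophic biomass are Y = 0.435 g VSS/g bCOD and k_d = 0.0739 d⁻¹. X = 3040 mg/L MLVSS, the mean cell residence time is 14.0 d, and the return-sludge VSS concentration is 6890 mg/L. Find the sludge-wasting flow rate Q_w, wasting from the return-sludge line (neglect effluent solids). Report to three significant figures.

Steady-state biomass mass balance: V·X·(1 + k_d·θ_c) = Y·Q·(S₀ − S)·θ_c, so V = 0.435 × 2820 × (1570 − 7.76) × 14.0 / [3040 × (1 + 0.0739 × 14.0)] = 2.68×10^7 / 6185 = 4338 m³.
θ_c = V·X/(Q_w·X_r) when wasting from the recycle, so Q_w = V·X/(θ_c·X_r) = 4338 × 3040 / (14.0 × 6890) = 136.7 m³/d.

Q_w ≈ 137 m³/d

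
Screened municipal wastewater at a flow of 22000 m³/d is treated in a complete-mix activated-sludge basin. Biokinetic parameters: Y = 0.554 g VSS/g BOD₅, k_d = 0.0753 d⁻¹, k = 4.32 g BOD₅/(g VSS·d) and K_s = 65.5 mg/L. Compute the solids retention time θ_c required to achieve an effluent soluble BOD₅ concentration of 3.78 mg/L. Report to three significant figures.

θ_c ≈ 18.1 d

Specific growth rate at S = 3.78 mg/L: μ = YkS/(K_s+S) = 0.554·4.32·3.78/(65.5+3.78) = 0.1306 d⁻¹.
Then 1/θ_c = μ − k_d = 0.1306 − 0.0753 = 0.05528 d⁻¹, giving θ_c = 18.09 d.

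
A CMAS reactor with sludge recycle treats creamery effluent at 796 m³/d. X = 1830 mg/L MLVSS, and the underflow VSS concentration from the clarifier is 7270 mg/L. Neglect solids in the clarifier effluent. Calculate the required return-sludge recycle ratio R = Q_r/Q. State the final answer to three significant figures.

Solids balance on the clarifier gives (1+R)X = R·X_r, so R = X/(X_r − X) = 1830 / (7270 − 1830) = 0.3364.

R ≈ 0.336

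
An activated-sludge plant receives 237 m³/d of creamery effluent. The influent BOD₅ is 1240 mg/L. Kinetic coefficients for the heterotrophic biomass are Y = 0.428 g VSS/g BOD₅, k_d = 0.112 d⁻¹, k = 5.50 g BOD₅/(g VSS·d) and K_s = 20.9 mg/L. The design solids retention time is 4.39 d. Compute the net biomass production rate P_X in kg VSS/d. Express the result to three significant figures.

Effluent substrate depends only on kinetics and SRT: S = K_s(1 + k_d θ_c) / [θ_c(Yk − k_d) − 1] = 20.9 × (1 + 0.112 × 4.39) / [4.39 × (0.428 × 5.50 − 0.112) − 1] = 31.18 / 8.842 = 3.526 mg/L.
The observed yield is Y_obs = Y/(1 + k_d·θ_c) = 0.428 / (1 + 0.112 × 4.39) = 0.428 / 1.492 = 0.2869 g VSS per g BOD₅ removed.
Substrate removed = Q·(S₀ − S) = 237 m³/d × (1240 − 3.53) g/m³ = 2.93×10^5 g/d = 293.0 kg/d.
P_X = Y_obs · Q(S₀ − S) = 0.2869 × 293.0 = 84.08 kg VSS/d.

P_X ≈ 84.1 kg VSS/d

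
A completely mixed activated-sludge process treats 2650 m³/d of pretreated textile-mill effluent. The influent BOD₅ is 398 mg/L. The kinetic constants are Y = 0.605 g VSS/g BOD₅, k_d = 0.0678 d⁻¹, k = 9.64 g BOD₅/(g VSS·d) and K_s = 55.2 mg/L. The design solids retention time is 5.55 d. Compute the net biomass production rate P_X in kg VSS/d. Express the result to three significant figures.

From the Monod/SRT balance for a CMAS, S = K_s·(1+k_d θ_c)/[θ_c·(Y k − k_d) − 1] = 55.2 × (1 + 0.0678 × 5.55) / [5.55 × (0.605 × 9.64 − 0.0678) − 1] = 75.97 / 30.99 = 2.451 mg/L.
Observed yield with endogenous decay: Y_obs = Y / (1 + k_d·θ_c) = 0.605 / (1 + 0.0678 × 5.55) = 0.605 / 1.376 = 0.4396 g VSS/g BOD₅.
Mass of BOD₅ removed per day: Q(S₀ − S) = 2650 × 395.6 g/m³ = 1048 kg/d.
Biomass produced: P_X = Y_obs·Q·ΔS = 0.4396 × 1048 ≈ 460.8 kg VSS/d.

P_X ≈ 461 kg VSS/d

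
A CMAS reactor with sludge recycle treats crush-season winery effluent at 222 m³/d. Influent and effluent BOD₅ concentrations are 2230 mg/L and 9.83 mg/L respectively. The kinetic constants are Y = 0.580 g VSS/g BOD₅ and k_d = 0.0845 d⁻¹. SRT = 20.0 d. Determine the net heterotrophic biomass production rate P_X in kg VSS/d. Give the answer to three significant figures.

P_X ≈ 106 kg VSS/d

The observed yield is Y_obs = Y/(1 + k_d·θ_c) = 0.580 / (1 + 0.0845 × 20.0) = 0.580 / 2.690 = 0.2156 g VSS per g BOD₅ removed.
Mass of BOD₅ removed per day: Q(S₀ − S) = 222 × 2220 g/m³ = 492.9 kg/d.
P_X = Y_obs · Q(S₀ − S) = 0.2156 × 492.9 = 106.3 kg VSS/d.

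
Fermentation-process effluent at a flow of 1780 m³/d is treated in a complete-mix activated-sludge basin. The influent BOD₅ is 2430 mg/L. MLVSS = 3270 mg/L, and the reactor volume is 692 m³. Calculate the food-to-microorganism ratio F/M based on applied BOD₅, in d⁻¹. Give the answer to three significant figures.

Food-to-microorganism ratio F/M = Q S₀ / (V X) = 1780 × 2430 / (692.0 × 3270) = 1.911 d⁻¹.

F/M ≈ 1.91 d⁻¹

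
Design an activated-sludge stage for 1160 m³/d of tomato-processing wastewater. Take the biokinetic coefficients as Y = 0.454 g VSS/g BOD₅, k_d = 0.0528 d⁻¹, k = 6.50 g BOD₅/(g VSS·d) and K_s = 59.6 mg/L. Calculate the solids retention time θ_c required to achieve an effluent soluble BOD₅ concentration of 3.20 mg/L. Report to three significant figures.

From 1/θ_c = Y·k·S/(K_s + S) − k_d: Y·k·S/(K_s+S) = 0.454 × 6.50 × 3.20 / (59.6 + 3.20) = 0.1504 d⁻¹.
Then 1/θ_c = μ − k_d = 0.1504 − 0.0528 = 0.09757 d⁻¹, giving θ_c = 10.25 d.

θ_c ≈ 10.2 d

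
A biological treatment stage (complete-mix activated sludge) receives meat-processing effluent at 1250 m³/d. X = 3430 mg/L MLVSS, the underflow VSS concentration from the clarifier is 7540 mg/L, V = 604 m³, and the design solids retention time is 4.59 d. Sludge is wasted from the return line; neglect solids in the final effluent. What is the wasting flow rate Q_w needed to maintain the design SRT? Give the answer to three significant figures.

Q_w ≈ 59.9 m³/d

Q_w = (V·X)/(θ_c X_r) = 604.0 × 3430 / (4.59 × 7540) = 59.86 m³/d.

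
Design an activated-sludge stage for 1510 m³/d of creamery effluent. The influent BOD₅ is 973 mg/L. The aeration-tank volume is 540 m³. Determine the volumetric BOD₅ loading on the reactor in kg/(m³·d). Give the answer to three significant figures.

L_v = Q S₀ / V = 1510 × 973 × 10⁻³ / 540.0 = 2.721 kg/(m³·d).

L_v ≈ 2.72 kg BOD₅/(m³·d)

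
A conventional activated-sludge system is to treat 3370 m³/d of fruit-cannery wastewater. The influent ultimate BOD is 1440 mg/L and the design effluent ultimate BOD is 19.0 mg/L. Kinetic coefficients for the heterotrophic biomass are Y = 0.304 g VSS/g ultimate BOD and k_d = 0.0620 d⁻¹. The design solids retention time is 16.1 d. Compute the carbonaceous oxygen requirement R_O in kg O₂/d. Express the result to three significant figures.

R_O ≈ 3750 kg O₂/d

The observed yield is Y_obs = Y/(1 + k_d·θ_c) = 0.304 / (1 + 0.0620 × 16.1) = 0.304 / 1.998 = 0.1521 g VSS per g ultimate BOD removed.
ΔS = 1440 − 19.0 = 1421 mg/L, so the substrate removal rate is 3370 × 1421/1000 = 4789 kg ultimate BOD/d.
Net sludge production P_X = 0.1521 × 4789 = 728.5 kg VSS/d.
R_O = Q·ΔS − 1.42 P_X = 4789 − 1035 = 3754 kg O₂/d.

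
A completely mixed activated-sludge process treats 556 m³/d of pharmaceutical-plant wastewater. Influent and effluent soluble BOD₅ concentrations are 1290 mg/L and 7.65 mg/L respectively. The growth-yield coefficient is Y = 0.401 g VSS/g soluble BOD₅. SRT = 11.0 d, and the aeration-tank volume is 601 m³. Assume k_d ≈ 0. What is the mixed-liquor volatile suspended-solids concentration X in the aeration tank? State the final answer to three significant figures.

X ≈ 5230 mg/L

X = Y·Q·ΔS·θ_c / V = 0.401 × 556 × (1290 − 7.65) × 11.0 / 601 = 5233 mg/L.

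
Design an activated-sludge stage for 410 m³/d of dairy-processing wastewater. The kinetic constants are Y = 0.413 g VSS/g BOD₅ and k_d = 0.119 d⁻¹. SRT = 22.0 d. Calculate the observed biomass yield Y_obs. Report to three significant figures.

Y_obs ≈ 0.114 g VSS/g BOD₅

Observed yield with endogenous decay: Y_obs = Y / (1 + k_d·θ_c) = 0.413 / (1 + 0.119 × 22.0) = 0.413 / 3.618 = 0.1142 g VSS/g BOD₅.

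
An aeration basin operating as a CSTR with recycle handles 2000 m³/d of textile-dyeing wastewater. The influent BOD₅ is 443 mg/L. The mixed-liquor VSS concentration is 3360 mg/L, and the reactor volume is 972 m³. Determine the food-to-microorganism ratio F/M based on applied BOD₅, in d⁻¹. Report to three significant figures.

F/M ≈ 0.271 d⁻¹

F/M = applied load / biomass = Q·S₀/(V·X) = 2000 × 443 / (972.0 × 3360) = 0.2713 d⁻¹.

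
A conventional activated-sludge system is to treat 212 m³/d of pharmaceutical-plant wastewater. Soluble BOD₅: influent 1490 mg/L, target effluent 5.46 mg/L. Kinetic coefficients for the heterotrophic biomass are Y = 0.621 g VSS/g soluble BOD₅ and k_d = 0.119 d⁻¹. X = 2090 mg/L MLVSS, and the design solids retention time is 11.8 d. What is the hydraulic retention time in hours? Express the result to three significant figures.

τ ≈ 52.0 h

Steady-state biomass mass balance: V·X·(1 + k_d·θ_c) = Y·Q·(S₀ − S)·θ_c, so V = 0.621 × 212 × (1490 − 5.46) × 11.8 / [2090 × (1 + 0.119 × 11.8)] = 2.31×10^6 / 5025 = 459.0 m³.
HRT = V/Q = 459.0 m³ / 212 m³·d⁻¹ = 2.165 d × 24 = 51.96 h.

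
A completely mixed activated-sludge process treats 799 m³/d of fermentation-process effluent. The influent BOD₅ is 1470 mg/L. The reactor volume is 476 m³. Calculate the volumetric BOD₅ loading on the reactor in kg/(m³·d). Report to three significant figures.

Applied BOD₅ load per unit volume = Q·S₀/V = (799 × 1470/1000)/476.0 = 2.467 kg BOD₅·m⁻³·d⁻¹.

L_v ≈ 2.47 kg BOD₅/(m³·d)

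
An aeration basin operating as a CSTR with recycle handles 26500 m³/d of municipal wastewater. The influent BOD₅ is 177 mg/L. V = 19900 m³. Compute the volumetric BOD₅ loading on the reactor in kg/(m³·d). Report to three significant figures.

L_v = Q S₀ / V = 26500 × 177 × 10⁻³ / 19900 = 0.2357 kg/(m³·d).

L_v ≈ 0.236 kg BOD₅/(m³·d)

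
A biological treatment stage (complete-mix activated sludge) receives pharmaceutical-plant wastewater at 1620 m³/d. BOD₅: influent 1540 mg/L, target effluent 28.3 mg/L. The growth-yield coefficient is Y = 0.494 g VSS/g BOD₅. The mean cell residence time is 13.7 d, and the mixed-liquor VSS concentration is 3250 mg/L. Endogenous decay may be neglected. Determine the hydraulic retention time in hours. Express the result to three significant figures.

Biomass mass balance (decay neglected): V·X = Y·Q·(S₀ − S)·θ_c, so V = 0.494 × 1620 × (1540 − 28.3) × 13.7 / 3250 = 5100 m³.
τ = V/Q = 5100/1620 = 3.148 d, or 75.55 h.

τ ≈ 75.6 h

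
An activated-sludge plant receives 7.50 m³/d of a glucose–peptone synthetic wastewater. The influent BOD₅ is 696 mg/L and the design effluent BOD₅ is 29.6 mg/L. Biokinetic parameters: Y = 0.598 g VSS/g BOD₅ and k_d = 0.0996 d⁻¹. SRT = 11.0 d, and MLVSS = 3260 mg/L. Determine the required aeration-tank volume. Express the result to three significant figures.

From the SRT design equation V = Y Q (S₀−S) θ_c / [X (1 + k_d θ_c)] = 0.598 × 7.50 × (696 − 29.6) × 11.0 / [3260 × (1 + 0.0996 × 11.0)] = 3.29×10^4 / 6832 = 4.812 m³.

V ≈ 4.81 m³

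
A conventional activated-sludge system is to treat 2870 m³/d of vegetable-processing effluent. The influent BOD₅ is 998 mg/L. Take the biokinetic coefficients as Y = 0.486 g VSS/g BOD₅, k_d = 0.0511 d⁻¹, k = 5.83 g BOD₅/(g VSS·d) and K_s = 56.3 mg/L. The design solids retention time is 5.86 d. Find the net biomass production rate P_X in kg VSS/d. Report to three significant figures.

P_X ≈ 1070 kg VSS/d

Effluent substrate depends only on kinetics and SRT: S = K_s(1 + k_d θ_c) / [θ_c(Yk − k_d) − 1] = 56.3 × (1 + 0.0511 × 5.86) / [5.86 × (0.486 × 5.83 − 0.0511) − 1] = 73.16 / 15.30 = 4.780 mg/L.
Y_obs = Y / (1 + k_d θ_c) = 0.486 / (1 + 0.0511 × 5.86) = 0.486 / 1.299 = 0.3740.
Q·(S₀ − S) = 2870 × (998 − 4.78) × 10⁻³ = 2851 kg/d removed.
P_X = Y_obs · Q(S₀ − S) = 0.3740 × 2851 = 1066 kg VSS/d.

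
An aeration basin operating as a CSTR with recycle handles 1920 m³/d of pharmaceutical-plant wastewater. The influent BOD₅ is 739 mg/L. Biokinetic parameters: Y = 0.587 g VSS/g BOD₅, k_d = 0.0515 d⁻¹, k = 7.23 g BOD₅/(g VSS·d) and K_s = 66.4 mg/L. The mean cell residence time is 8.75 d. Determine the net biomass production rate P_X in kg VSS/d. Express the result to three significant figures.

For a completely mixed reactor with recycle the Lawrence–McCarty relation gives S = K_s·(1 + k_d·θ_c) / [θ_c·(Y·k − k_d) − 1] = 66.4 × (1 + 0.0515 × 8.75) / [8.75 × (0.587 × 7.23 − 0.0515) − 1] = 96.32 / 35.68 = 2.699 mg/L.
Correct the yield for decay: Y_obs = Y/(1 + k_d θ_c) = 0.587 / (1 + 0.0515 × 8.75) = 0.587 / 1.451 = 0.4047.
Q·(S₀ − S) = 1920 × (739 − 2.70) × 10⁻³ = 1414 kg/d removed.
Biomass produced: P_X = Y_obs·Q·ΔS = 0.4047 × 1414 ≈ 572.1 kg VSS/d.

P_X ≈ 572 kg VSS/d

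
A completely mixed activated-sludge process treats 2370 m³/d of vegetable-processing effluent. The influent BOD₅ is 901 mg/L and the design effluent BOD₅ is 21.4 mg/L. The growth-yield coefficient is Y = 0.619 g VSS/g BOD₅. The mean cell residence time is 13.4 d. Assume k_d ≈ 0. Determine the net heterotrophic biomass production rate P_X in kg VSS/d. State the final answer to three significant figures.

No decay correction is needed, so Y_obs = Y = 0.619.
ΔS = 901 − 21.4 = 879.6 mg/L, so the substrate removal rate is 2370 × 879.6/1000 = 2085 kg BOD₅/d.
So the net sludge growth is P_X = 0.6190 × 2085 = 1290 kg VSS/d.

P_X ≈ 1290 kg VSS/d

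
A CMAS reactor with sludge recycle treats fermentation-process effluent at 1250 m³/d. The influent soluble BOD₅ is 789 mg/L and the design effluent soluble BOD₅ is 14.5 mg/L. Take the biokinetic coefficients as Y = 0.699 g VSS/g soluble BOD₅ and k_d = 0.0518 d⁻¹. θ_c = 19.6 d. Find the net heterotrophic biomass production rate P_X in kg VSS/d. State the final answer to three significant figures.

Observed yield with endogenous decay: Y_obs = Y / (1 + k_d·θ_c) = 0.699 / (1 + 0.0518 × 19.6) = 0.699 / 2.015 = 0.3469 g VSS/g soluble BOD₅.
Substrate removed = Q·(S₀ − S) = 1250 m³/d × (789 − 14.5) g/m³ = 9.68×10^5 g/d = 968.1 kg/d.
Biomass produced: P_X = Y_obs·Q·ΔS = 0.3469 × 968.1 ≈ 335.8 kg VSS/d.

P_X ≈ 336 kg VSS/d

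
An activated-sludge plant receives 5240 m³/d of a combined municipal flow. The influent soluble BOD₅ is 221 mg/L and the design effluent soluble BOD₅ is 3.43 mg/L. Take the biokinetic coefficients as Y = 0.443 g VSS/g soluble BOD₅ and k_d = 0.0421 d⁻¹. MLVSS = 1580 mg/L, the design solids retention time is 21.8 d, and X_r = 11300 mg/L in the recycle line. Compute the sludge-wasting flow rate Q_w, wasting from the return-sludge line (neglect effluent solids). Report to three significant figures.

Q_w ≈ 23.3 m³/d

Rearranging the biomass balance for a CMAS with decay, V = Y·Q·ΔS·θ_c / [X·(1+k_d θ_c)] = 0.443 × 5240 × (221 − 3.43) × 21.8 / [1580 × (1 + 0.0421 × 21.8)] = 1.1×10^7 / 3030 = 3634 m³.
θ_c = V·X/(Q_w·X_r) when wasting from the recycle, so Q_w = V·X/(θ_c·X_r) = 3634 × 1580 / (21.8 × 11300) = 23.31 m³/d.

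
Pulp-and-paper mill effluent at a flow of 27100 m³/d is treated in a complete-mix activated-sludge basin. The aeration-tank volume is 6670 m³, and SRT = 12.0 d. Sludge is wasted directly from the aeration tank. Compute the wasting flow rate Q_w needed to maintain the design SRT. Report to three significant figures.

Q_w ≈ 556 m³/d

Wasting from the aeration tank: Q_w = V / θ_c = 6670 / 12.0 = 555.8 m³/d.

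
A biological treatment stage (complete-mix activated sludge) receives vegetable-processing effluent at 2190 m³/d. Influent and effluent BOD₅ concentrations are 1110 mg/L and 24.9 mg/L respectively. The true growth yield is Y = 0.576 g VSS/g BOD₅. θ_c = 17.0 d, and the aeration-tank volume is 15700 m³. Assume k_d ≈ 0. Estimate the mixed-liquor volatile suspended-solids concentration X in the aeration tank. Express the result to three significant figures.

From V·X = Y·Q·(S₀ − S)·θ_c (decay neglected): X = 0.576 × 2190 × (1110 − 24.9) × 17.0 / 15700 = 1482 mg/L.

X ≈ 1480 mg/L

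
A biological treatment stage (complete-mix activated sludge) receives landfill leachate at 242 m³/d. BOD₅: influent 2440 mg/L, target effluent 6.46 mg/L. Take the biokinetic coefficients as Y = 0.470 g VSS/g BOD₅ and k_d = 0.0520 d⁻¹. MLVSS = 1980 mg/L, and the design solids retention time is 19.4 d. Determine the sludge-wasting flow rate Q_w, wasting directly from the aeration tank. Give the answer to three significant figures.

Q_w ≈ 69.6 m³/d

From the SRT design equation V = Y Q (S₀−S) θ_c / [X (1 + k_d θ_c)] = 0.470 × 242 × (2440 − 6.46) × 19.4 / [1980 × (1 + 0.0520 × 19.4)] = 5.37×10^6 / 3977 = 1350 m³.
For wasting at MLVSS concentration, Q_w = V/θ_c = 1350/19.4 = 69.59 m³/d.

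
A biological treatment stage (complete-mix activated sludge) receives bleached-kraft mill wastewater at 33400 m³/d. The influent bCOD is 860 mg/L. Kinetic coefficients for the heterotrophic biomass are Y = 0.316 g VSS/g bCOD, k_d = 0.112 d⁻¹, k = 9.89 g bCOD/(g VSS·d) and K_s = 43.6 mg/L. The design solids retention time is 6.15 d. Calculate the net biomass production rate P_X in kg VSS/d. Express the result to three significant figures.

P_X ≈ 5350 kg VSS/d

For a completely mixed reactor with recycle the Lawrence–McCarty relation gives S = K_s·(1 + k_d·θ_c) / [θ_c·(Y·k − k_d) − 1] = 43.6 × (1 + 0.112 × 6.15) / [6.15 × (0.316 × 9.89 − 0.112) − 1] = 73.63 / 17.53 = 4.200 mg/L.
Y_obs = Y / (1 + k_d θ_c) = 0.316 / (1 + 0.112 × 6.15) = 0.316 / 1.689 = 0.1871.
ΔS = 860 − 4.20 = 855.8 mg/L, so the substrate removal rate is 33400 × 855.8/1000 = 28584 kg bCOD/d.
P_X = Y_obs · Q(S₀ − S) = 0.1871 × 28584 = 5348 kg VSS/d.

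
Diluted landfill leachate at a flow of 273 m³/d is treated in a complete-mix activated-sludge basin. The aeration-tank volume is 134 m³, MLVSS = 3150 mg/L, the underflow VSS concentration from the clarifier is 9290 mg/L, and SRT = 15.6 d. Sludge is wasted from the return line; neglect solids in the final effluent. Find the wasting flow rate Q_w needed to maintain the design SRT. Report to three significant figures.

Q_w ≈ 2.91 m³/d

θ_c = V·X/(Q_w·X_r) when wasting from the recycle, so Q_w = V·X/(θ_c·X_r) = 134.0 × 3150 / (15.6 × 9290) = 2.913 m³/d.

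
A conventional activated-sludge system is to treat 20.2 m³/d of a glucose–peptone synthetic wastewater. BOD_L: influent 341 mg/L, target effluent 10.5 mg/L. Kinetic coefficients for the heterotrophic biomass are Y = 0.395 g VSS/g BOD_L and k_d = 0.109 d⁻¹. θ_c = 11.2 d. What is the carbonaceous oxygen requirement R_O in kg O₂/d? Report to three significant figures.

R_O ≈ 4.99 kg O₂/d

Observed yield with endogenous decay: Y_obs = Y / (1 + k_d·θ_c) = 0.395 / (1 + 0.109 × 11.2) = 0.395 / 2.221 = 0.1779 g VSS/g BOD_L.
ΔS = 341 − 10.5 = 330.5 mg/L, so the substrate removal rate is 20.2 × 330.5/1000 = 6.676 kg BOD_L/d.
Net sludge production P_X = 0.1779 × 6.676 = 1.187 kg VSS/d.
R_O = Q·(S₀ − S) − 1.42·P_X = 6.676 − 1.42 × 1.187 = 4.990 kg O₂/d.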